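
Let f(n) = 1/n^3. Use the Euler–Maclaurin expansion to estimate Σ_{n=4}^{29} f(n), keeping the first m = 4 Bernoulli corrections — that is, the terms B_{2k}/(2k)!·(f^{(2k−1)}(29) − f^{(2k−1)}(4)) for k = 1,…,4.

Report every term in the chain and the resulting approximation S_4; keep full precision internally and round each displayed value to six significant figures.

∫_4^29 1/x^3 dx evaluates to 0.0306555.
Boundary: ½(f(4) + f(29)) = ½(0.0156250 + 4.10021e-05) = 0.00783300.
Running total after boundary: 0.0384885.
k=1: B_{2}/(2)! × [f^{(1)}(29) − f^{(1)}(4)] = 1/12 × (-4.24160e-06 − (-0.0117188)) = 0.000976209.
Partial sum through k=1: 0.0394647.
k=2: B_{4}/(4)! × [f^{(3)}(29) − f^{(3)}(4)] = −1/720 × (-1.00870e-07 − (-0.0146484)) = -2.03449e-05.
Partial sum through k=2: 0.0394443.
k=3: B_{6}/(6)! × [f^{(5)}(29) − f^{(5)}(4)] = 1/30240 × (-5.03752e-09 − (-0.0384521)) = 1.27157e-06.
Partial sum through k=3: 0.0394456.
k=4: B_{8}/(8)! × [f^{(7)}(29) − f^{(7)}(4)] = −1/1209600 × (-4.31274e-10 − (-0.173035)) = -1.43051e-07.

S_4 ≈ 0.0394455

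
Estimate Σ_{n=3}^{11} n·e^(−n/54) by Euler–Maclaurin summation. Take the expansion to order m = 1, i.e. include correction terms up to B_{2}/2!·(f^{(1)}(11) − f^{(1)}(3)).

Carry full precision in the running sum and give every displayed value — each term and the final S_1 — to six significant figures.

S_1 ≈ 54.4271

The integral term ∫_3^11 x·e^(−x/54) dx = 48.5421.
Boundary: ½(f(3) + f(11)) = ½(2.83788 + 8.97274) = 5.90531.
Running total after boundary: 54.4474.
Correction k=1: B_{2}/2! · (f^{(1)}(11) − f^{(1)}(3)) = 1/12 · (0.649542 − 0.893406) = -0.0203220.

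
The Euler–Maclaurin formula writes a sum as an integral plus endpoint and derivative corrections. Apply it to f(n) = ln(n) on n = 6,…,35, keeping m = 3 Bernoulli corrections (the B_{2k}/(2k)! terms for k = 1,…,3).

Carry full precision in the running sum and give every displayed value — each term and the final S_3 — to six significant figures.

S_3 ≈ 87.3487

The integral term ∫_6^35 ln(x) dx = 84.6866.
Boundary: ½(f(6) + f(35)) = ½(1.79176 + 3.55535) = 2.67355.
Integral + boundary = 87.3602.
k=1: B_{2}/(2)! × [f^{(1)}(35) − f^{(1)}(6)] = 1/12 × (0.0285714 − 0.166667) = -0.0115079.
Partial sum through k=1: 87.3487.
k=2: B_{4}/(4)! × [f^{(3)}(35) − f^{(3)}(6)] = −1/720 × (4.66472e-05 − 0.00925926) = 1.27953e-05.
Partial sum through k=2: 87.3487.
k=3: B_{6}/(6)! × [f^{(5)}(35) − f^{(5)}(6)] = 1/30240 × (4.56952e-07 − 0.00308642) = -1.02049e-07.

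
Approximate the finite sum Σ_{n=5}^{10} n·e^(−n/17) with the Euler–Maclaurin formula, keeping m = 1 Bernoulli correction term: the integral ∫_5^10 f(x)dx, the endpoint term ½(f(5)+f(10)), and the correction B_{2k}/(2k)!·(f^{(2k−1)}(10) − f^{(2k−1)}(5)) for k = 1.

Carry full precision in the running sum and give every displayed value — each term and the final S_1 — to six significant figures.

S_1 ≈ 28.4297

∫_5^10 x·e^(−x/17) dx evaluates to 23.8150.
½[f(5) + f(10)] = ½[3.72594 + 5.55306] = 4.63950.
Integral + boundary = 28.4545.
Order-1 term: 1/12 · (0.228656 − 0.526016) = -0.0247800.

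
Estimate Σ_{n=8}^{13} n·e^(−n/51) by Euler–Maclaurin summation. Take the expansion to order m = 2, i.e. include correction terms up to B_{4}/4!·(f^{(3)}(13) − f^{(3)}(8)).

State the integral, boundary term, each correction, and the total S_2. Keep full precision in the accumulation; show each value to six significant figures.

S_2 ≈ 51.0269

∫_8^13 x·e^(−x/51) dx evaluates to 42.5821.
Endpoint term: (f(8) + f(13))/2 = (6.83857 + 10.0749)/2 = 8.45674.
Integral + boundary = 51.0388.
Order-1 term: 1/12 · (0.577445 − 0.720732) = -0.0119405.
Partial sum through k=1: 51.0269.
Order-2 term: −1/720 · (0.000817928 − 0.000934400) = 1.61767e-07.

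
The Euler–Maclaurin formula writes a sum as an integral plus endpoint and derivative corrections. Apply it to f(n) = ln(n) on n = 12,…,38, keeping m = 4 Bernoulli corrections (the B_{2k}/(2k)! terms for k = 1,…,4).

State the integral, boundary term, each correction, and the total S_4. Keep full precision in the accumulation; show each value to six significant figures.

The integral term ∫_12^38 ln(x) dx = 82.4094.
Endpoint term: (f(12) + f(38))/2 = (2.48491 + 3.63759)/2 = 3.06125.
So far: 85.4706.
Order-1 term: 1/12 · (0.0263158 − 0.0833333) = -0.00475146.
After k=1: 85.4659.
Order-2 term: −1/720 · (3.64485e-05 − 0.00115741) = 1.55689e-06.
After k=2: 85.4659.
Order-3 term: 1/30240 · (3.02896e-07 − 9.64506e-05) = -3.17949e-09.
After k=3: 85.4659.
Order-4 term: −1/1209600 · (6.29285e-09 − 2.00939e-05) = 1.66068e-11.

S_4 ≈ 85.4659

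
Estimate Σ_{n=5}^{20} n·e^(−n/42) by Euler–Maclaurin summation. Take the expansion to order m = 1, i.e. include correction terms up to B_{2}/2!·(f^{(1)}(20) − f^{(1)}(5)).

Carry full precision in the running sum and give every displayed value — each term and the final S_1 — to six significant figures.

S_1 ≈ 143.380

∫_5^20 x·e^(−x/42) dx evaluates to 134.987.
Boundary: ½(f(5) + f(20)) = ½(4.43883 + 12.4229) = 8.43087.
Running total after boundary: 143.418.
Order-1 term: 1/12 · (0.325362 − 0.782079) = -0.0380598.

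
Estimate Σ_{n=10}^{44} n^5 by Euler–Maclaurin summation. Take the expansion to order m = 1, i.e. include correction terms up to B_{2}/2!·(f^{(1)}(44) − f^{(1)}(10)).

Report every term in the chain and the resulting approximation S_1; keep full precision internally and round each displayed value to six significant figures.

S_1 ≈ 1.29328e+09

Integral: ∫_10^44 x^5 dx = 1.20922e+09.
Endpoint term: (f(10) + f(44))/2 = (100000 + 1.64916e+08)/2 = 8.25081e+07.
Running total after boundary: 1.29173e+09.
k=1: B_{2}/(2)! × [f^{(1)}(44) − f^{(1)}(10)] = 1/12 × (1.87405e+07 − 50000.0) = 1.55754e+06.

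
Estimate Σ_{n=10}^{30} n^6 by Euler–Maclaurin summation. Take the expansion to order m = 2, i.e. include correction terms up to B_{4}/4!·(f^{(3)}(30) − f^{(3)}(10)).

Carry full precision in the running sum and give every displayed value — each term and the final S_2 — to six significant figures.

∫_10^30 x^6 dx evaluates to 3.12286e+09.
Endpoint term: (f(10) + f(30))/2 = (1.00000e+06 + 7.29000e+08)/2 = 3.65000e+08.
Running total after boundary: 3.48786e+09.
Correction k=1: B_{2}/2! · (f^{(1)}(30) − f^{(1)}(10)) = 1/12 · (1.45800e+08 − 600000) = 1.21000e+07.
After k=1: 3.49996e+09.
Correction k=2: B_{4}/4! · (f^{(3)}(30) − f^{(3)}(10)) = −1/720 · (3.24000e+06 − 120000) = -4333.33.

S_2 ≈ 3.49995e+09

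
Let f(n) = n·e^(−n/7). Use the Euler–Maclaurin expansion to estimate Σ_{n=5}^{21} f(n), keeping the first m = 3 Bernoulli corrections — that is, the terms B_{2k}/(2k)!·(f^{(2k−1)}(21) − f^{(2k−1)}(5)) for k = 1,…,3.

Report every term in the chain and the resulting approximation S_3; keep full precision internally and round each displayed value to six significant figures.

S_3 ≈ 33.0899

The integral term ∫_5^21 x·e^(−x/7) dx = 31.3632.
½[f(5) + f(21)] = ½[2.44771 + 1.04553] = 1.74662.
So far: 33.1099.
Correction k=1: B_{2}/2! · (f^{(1)}(21) − f^{(1)}(5)) = 1/12 · (-0.0995741 − 0.139869) = -0.0199536.
After k=1: 33.0899.
Correction k=2: B_{4}/4! · (f^{(3)}(21) − f^{(3)}(5)) = −1/720 · (0.00000 − 0.0228358) = 3.17163e-05.
After k=2: 33.0899.
Correction k=3: B_{6}/6! · (f^{(5)}(21) − f^{(5)}(5)) = 1/30240 · (4.14719e-05 − 0.000873817) = -2.75247e-08.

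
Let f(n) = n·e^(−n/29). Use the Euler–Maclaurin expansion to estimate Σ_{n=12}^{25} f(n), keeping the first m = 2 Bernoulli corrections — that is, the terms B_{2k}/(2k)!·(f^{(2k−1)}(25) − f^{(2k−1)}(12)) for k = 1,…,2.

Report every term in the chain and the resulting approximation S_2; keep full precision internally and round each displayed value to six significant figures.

S_2 ≈ 134.009

∫_12^25 x·e^(−x/29) dx evaluates to 124.791.
½[f(12) + f(25)] = ½[7.93365 + 10.5572] = 9.24542.
So far: 134.036.
Order-1 term: 1/12 · (0.0582465 − 0.387563) = -0.0274431.
Running total after k=1: 134.009.
Order-2 term: −1/720 · (0.00107351 − 0.00203310) = 1.33277e-06.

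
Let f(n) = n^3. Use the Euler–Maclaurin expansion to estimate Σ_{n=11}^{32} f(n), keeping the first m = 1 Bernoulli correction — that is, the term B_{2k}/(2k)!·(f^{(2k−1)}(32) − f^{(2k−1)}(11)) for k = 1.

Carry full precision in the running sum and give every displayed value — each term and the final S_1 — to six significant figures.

The integral term ∫_11^32 x^3 dx = 258484.
Endpoint term: (f(11) + f(32))/2 = (1331.00 + 32768.0)/2 = 17049.5.
Running total after boundary: 275533.
Correction k=1: B_{2}/2! · (f^{(1)}(32) − f^{(1)}(11)) = 1/12 · (3072.00 − 363.000) = 225.750.

S_1 ≈ 275759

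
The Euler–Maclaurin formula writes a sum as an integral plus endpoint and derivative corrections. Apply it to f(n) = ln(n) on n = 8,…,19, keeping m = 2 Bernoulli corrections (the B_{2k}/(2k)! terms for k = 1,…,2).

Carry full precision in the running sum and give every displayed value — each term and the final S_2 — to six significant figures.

The integral term ∫_8^19 ln(x) dx = 28.3088.
Endpoint term: (f(8) + f(19))/2 = (2.07944 + 2.94444)/2 = 2.51194.
So far: 30.8207.
Correction k=1: B_{2}/2! · (f^{(1)}(19) − f^{(1)}(8)) = 1/12 · (0.0526316 − 0.125000) = -0.00603070.
After k=1: 30.8147.
Correction k=2: B_{4}/4! · (f^{(3)}(19) − f^{(3)}(8)) = −1/720 · (0.000291588 − 0.00390625) = 5.02036e-06.

S_2 ≈ 30.8147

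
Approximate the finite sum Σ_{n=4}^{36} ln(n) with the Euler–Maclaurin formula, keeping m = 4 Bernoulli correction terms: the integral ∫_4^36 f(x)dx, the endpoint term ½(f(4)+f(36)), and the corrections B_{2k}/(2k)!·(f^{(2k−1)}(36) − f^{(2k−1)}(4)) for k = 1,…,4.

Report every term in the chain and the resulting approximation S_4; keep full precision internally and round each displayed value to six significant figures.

The integral term ∫_4^36 ln(x) dx = 91.4615.
½[f(4) + f(36)] = ½[1.38629 + 3.58352] = 2.48491.
Running total after boundary: 93.9464.
Correction k=1: B_{2}/2! · (f^{(1)}(36) − f^{(1)}(4)) = 1/12 · (0.0277778 − 0.250000) = -0.0185185.
After k=1: 93.9279.
Correction k=2: B_{4}/4! · (f^{(3)}(36) − f^{(3)}(4)) = −1/720 · (4.28669e-05 − 0.0312500) = 4.33432e-05.
After k=2: 93.9279.
Correction k=3: B_{6}/6! · (f^{(5)}(36) − f^{(5)}(4)) = 1/30240 · (3.96916e-07 − 0.0234375) = -7.75036e-07.
After k=3: 93.9279.
Correction k=4: B_{8}/8! · (f^{(7)}(36) − f^{(7)}(4)) = −1/1209600 · (9.18787e-09 − 0.0439453) = 3.63304e-08.

S_4 ≈ 93.9279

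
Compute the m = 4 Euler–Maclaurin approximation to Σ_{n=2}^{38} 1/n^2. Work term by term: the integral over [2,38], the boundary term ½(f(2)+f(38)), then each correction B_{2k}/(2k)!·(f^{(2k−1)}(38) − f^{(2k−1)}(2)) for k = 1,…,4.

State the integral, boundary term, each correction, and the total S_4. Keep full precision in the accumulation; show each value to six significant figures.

S_4 ≈ 0.618940

∫_2^38 1/x^2 dx evaluates to 0.473684.
½[f(2) + f(38)] = ½[0.250000 + 0.000692521] = 0.125346.
So far: 0.599030.
Order-1 term: 1/12 · (-3.64485e-05 − (-0.250000)) = 0.0208303.
After k=1: 0.619861.
Order-2 term: −1/720 · (-3.02896e-07 − (-0.750000)) = -0.00104167.
After k=2: 0.618819.
Order-3 term: 1/30240 · (-6.29285e-09 − (-5.62500)) = 0.000186012.
After k=3: 0.619005.
Order-4 term: −1/1209600 · (-2.44044e-10 − (-78.7500)) = -6.51042e-05.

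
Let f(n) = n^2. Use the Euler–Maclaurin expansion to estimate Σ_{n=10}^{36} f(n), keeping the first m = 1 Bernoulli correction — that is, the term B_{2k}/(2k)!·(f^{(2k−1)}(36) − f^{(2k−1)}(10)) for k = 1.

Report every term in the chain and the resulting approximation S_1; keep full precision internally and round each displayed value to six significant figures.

S_1 ≈ 15921.0

Integral: ∫_10^36 x^2 dx = 15218.7.
Endpoint term: (f(10) + f(36))/2 = (100.000 + 1296.00)/2 = 698.000.
So far: 15916.7.
Order-1 term: 1/12 · (72.0000 − 20.0000) = 4.33333.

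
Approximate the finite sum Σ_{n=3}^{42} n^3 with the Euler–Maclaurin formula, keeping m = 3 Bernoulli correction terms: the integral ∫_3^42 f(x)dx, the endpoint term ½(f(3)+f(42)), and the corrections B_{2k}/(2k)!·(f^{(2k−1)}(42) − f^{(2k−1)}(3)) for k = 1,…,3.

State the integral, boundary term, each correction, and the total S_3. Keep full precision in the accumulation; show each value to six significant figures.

S_3 ≈ 815400

Integral: ∫_3^42 x^3 dx = 777904.
Endpoint term: (f(3) + f(42))/2 = (27.0000 + 74088.0)/2 = 37057.5.
Integral + boundary = 814961.
k=1: B_{2}/(2)! × [f^{(1)}(42) − f^{(1)}(3)] = 1/12 × (5292.00 − 27.0000) = 438.750.
Running total after k=1: 815400.
k=2: B_{4}/(4)! × [f^{(3)}(42) − f^{(3)}(3)] = −1/720 × (6.00000 − 6.00000) = 0.00000.
Running total after k=2: 815400.
k=3: B_{6}/(6)! × [f^{(5)}(42) − f^{(5)}(3)] = 1/30240 × (0.00000 − 0.00000) = 0.00000.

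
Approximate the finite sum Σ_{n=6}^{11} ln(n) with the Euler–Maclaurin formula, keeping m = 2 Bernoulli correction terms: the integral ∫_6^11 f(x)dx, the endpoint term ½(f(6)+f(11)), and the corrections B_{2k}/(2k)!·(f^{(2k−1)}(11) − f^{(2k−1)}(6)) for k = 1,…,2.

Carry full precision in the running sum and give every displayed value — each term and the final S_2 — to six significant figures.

∫_6^11 ln(x) dx evaluates to 10.6263.
Boundary: ½(f(6) + f(11)) = ½(1.79176 + 2.39790) = 2.09483.
Integral + boundary = 12.7211.
Order-1 term: 1/12 · (0.0909091 − 0.166667) = -0.00631313.
Running total after k=1: 12.7148.
Order-2 term: −1/720 · (0.00150263 − 0.00925926) = 1.07731e-05.

S_2 ≈ 12.7148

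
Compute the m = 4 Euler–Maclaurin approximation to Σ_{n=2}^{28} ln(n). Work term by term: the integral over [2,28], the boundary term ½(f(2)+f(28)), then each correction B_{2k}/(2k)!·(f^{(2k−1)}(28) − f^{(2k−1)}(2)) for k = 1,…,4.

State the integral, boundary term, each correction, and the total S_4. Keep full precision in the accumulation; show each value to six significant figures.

Integral: ∫_2^28 ln(x) dx = 65.9154.
Boundary: ½(f(2) + f(28)) = ½(0.693147 + 3.33220) = 2.01268.
So far: 67.9281.
Correction k=1: B_{2}/2! · (f^{(1)}(28) − f^{(1)}(2)) = 1/12 · (0.0357143 − 0.500000) = -0.0386905.
Partial sum through k=1: 67.8894.
Correction k=2: B_{4}/4! · (f^{(3)}(28) − f^{(3)}(2)) = −1/720 · (9.11079e-05 − 0.250000) = 0.000347096.
Partial sum through k=2: 67.8898.
Correction k=3: B_{6}/6! · (f^{(5)}(28) − f^{(5)}(2)) = 1/30240 · (1.39451e-06 − 0.750000) = -2.48015e-05.
Partial sum through k=3: 67.8897.
Correction k=4: B_{8}/8! · (f^{(7)}(28) − f^{(7)}(2)) = −1/1209600 · (5.33613e-08 − 5.62500) = 4.65030e-06.

S_4 ≈ 67.8897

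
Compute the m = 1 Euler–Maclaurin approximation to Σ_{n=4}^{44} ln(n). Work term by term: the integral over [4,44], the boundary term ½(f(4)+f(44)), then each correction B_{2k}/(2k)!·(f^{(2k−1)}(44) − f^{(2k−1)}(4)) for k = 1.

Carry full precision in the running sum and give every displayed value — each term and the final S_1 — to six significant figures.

Integral: ∫_4^44 ln(x) dx = 120.959.
Boundary: ½(f(4) + f(44)) = ½(1.38629 + 3.78419) = 2.58524.
So far: 123.544.
Correction k=1: B_{2}/2! · (f^{(1)}(44) − f^{(1)}(4)) = 1/12 · (0.0227273 − 0.250000) = -0.0189394.

S_1 ≈ 123.525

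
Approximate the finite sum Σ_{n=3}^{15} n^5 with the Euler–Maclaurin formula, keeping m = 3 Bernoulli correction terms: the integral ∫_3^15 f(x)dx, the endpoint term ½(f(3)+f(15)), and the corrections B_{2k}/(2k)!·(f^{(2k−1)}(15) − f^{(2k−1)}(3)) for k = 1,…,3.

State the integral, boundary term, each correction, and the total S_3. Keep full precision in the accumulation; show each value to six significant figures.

S_3 ≈ 2.29917e+06

The integral term ∫_3^15 x^5 dx = 1.89832e+06.
½[f(3) + f(15)] = ½[243.000 + 759375] = 379809.
Integral + boundary = 2.27812e+06.
Order-1 term: 1/12 · (253125 − 405.000) = 21060.0.
Partial sum through k=1: 2.29918e+06.
Order-2 term: −1/720 · (13500.0 − 540.000) = -18.0000.
Partial sum through k=2: 2.29917e+06.
Order-3 term: 1/30240 · (120.000 − 120.000) = 0.00000.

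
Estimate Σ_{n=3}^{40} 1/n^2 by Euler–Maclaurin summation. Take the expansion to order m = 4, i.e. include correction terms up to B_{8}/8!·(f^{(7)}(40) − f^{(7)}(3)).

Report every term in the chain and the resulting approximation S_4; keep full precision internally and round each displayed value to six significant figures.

∫_3^40 1/x^2 dx evaluates to 0.308333.
Boundary: ½(f(3) + f(40)) = ½(0.111111 + 0.000625000) = 0.0558681.
So far: 0.364201.
Correction k=1: B_{2}/2! · (f^{(1)}(40) − f^{(1)}(3)) = 1/12 · (-3.12500e-05 − (-0.0740741)) = 0.00617024.
Running total after k=1: 0.370372.
Correction k=2: B_{4}/4! · (f^{(3)}(40) − f^{(3)}(3)) = −1/720 · (-2.34375e-07 − (-0.0987654)) = -0.000137174.
Running total after k=2: 0.370234.
Correction k=3: B_{6}/6! · (f^{(5)}(40) − f^{(5)}(3)) = 1/30240 · (-4.39453e-09 − (-0.329218)) = 1.08868e-05.
Running total after k=3: 0.370245.
Correction k=4: B_{8}/8! · (f^{(7)}(40) − f^{(7)}(3)) = −1/1209600 · (-1.53809e-10 − (-2.04847)) = -1.69351e-06.

S_4 ≈ 0.370244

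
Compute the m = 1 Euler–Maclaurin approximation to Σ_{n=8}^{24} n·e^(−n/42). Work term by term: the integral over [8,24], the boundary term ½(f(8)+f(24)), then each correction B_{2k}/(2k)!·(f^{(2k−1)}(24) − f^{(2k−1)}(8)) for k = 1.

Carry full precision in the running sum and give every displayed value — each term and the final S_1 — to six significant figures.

Integral: ∫_8^24 x·e^(−x/42) dx = 170.389.
Endpoint term: (f(8) + f(24))/2 = (6.61252 + 13.5532)/2 = 10.0829.
So far: 180.472.
Order-1 term: 1/12 · (0.242022 − 0.669124) = -0.0355919.

S_1 ≈ 180.436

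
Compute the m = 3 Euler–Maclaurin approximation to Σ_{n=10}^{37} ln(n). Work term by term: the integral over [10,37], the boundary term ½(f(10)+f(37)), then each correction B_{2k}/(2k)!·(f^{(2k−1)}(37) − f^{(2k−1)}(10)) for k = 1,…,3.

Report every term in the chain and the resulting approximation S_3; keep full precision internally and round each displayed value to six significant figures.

Integral: ∫_10^37 ln(x) dx = 83.5781.
Boundary: ½(f(10) + f(37)) = ½(2.30259 + 3.61092) = 2.95675.
So far: 86.5349.
k=1: B_{2}/(2)! × [f^{(1)}(37) − f^{(1)}(10)] = 1/12 × (0.0270270 − 0.100000) = -0.00608108.
After k=1: 86.5288.
k=2: B_{4}/(4)! × [f^{(3)}(37) − f^{(3)}(10)] = −1/720 × (3.94843e-05 − 0.00200000) = 2.72294e-06.
After k=2: 86.5288.
k=3: B_{6}/(6)! × [f^{(5)}(37) − f^{(5)}(10)] = 1/30240 × (3.46101e-07 − 0.000240000) = -7.92506e-09.

S_3 ≈ 86.5288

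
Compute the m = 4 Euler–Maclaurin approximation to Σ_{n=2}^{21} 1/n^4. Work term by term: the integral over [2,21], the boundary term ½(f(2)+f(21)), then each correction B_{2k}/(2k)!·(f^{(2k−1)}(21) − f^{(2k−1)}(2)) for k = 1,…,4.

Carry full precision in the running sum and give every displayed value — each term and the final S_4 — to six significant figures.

S_4 ≈ 0.0821876

The integral term ∫_2^21 1/x^4 dx = 0.0416307.
Boundary: ½(f(2) + f(21)) = ½(0.0625000 + 5.14189e-06) = 0.0312526.
Integral + boundary = 0.0728832.
Correction k=1: B_{2}/2! · (f^{(1)}(21) − f^{(1)}(2)) = 1/12 · (-9.79408e-07 − (-0.125000)) = 0.0104166.
Running total after k=1: 0.0832998.
Correction k=2: B_{4}/4! · (f^{(3)}(21) − f^{(3)}(2)) = −1/720 · (-6.66264e-08 − (-0.937500)) = -0.00130208.
Running total after k=2: 0.0819977.
Correction k=3: B_{6}/6! · (f^{(5)}(21) − f^{(5)}(2)) = 1/30240 · (-8.46049e-09 − (-13.1250)) = 0.000434028.
Running total after k=3: 0.0824318.
Correction k=4: B_{8}/8! · (f^{(7)}(21) − f^{(7)}(2)) = −1/1209600 · (-1.72663e-09 − (-295.312)) = -0.000244141.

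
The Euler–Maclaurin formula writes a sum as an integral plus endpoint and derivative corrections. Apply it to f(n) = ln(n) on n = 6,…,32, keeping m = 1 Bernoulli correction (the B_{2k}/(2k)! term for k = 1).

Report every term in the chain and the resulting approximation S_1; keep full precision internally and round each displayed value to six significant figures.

Integral: ∫_6^32 ln(x) dx = 74.1530.
Boundary: ½(f(6) + f(32)) = ½(1.79176 + 3.46574) = 2.62875.
Running total after boundary: 76.7817.
k=1: B_{2}/(2)! × [f^{(1)}(32) − f^{(1)}(6)] = 1/12 × (0.0312500 − 0.166667) = -0.0112847.

S_1 ≈ 76.7705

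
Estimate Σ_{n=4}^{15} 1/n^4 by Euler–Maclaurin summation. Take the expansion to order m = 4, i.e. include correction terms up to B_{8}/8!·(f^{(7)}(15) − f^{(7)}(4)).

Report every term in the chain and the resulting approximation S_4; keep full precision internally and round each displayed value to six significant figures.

S_4 ≈ 0.00738821

∫_4^15 1/x^4 dx evaluates to 0.00510957.
½[f(4) + f(15)] = ½[0.00390625 + 1.97531e-05] = 0.00196300.
So far: 0.00707257.
Order-1 term: 1/12 · (-5.26749e-06 − (-0.00390625)) = 0.000325082.
After k=1: 0.00739765.
Order-2 term: −1/720 · (-7.02332e-07 − (-0.00732422)) = -1.01716e-05.
After k=2: 0.00738748.
Order-3 term: 1/30240 · (-1.74803e-07 − (-0.0256348)) = 8.47705e-07.
After k=3: 0.00738833.
Order-4 term: −1/1209600 · (-6.99210e-08 − (-0.144196)) = -1.19209e-07.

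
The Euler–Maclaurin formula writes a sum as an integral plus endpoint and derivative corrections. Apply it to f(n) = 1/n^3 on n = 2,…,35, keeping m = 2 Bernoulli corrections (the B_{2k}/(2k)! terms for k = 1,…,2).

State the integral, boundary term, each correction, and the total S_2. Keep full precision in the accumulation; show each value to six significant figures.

∫_2^35 1/x^3 dx evaluates to 0.124592.
½[f(2) + f(35)] = ½[0.125000 + 2.33236e-05] = 0.0625117.
Running total after boundary: 0.187103.
Correction k=1: B_{2}/2! · (f^{(1)}(35) − f^{(1)}(2)) = 1/12 · (-1.99917e-06 − (-0.187500)) = 0.0156248.
After k=1: 0.202728.
Correction k=2: B_{4}/4! · (f^{(3)}(35) − f^{(3)}(2)) = −1/720 · (-3.26395e-08 − (-0.937500)) = -0.00130208.

S_2 ≈ 0.201426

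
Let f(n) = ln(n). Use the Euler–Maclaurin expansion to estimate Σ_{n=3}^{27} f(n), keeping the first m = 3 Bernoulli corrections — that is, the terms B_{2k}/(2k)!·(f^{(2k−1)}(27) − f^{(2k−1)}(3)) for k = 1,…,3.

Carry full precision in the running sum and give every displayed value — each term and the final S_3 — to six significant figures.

S_3 ≈ 63.8644

∫_3^27 ln(x) dx evaluates to 61.6918.
Boundary: ½(f(3) + f(27)) = ½(1.09861 + 3.29584) = 2.19722.
So far: 63.8890.
Order-1 term: 1/12 · (0.0370370 − 0.333333) = -0.0246914.
Partial sum through k=1: 63.8643.
Order-2 term: −1/720 · (0.000101611 − 0.0740741) = 0.000102740.
Partial sum through k=2: 63.8644.
Order-3 term: 1/30240 · (1.67260e-06 − 0.0987654) = -3.26600e-06.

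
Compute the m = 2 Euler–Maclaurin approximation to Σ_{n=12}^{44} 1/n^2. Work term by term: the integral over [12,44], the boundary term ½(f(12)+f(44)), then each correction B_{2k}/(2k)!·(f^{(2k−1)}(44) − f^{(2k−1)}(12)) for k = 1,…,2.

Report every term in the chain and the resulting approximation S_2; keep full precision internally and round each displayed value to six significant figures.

The integral term ∫_12^44 1/x^2 dx = 0.0606061.
Boundary: ½(f(12) + f(44)) = ½(0.00694444 + 0.000516529) = 0.00373049.
Running total after boundary: 0.0643365.
Correction k=1: B_{2}/2! · (f^{(1)}(44) − f^{(1)}(12)) = 1/12 · (-2.34786e-05 − (-0.00115741)) = 9.44941e-05.
After k=1: 0.0644310.
Correction k=2: B_{4}/4! · (f^{(3)}(44) − f^{(3)}(12)) = −1/720 · (-1.45528e-07 − (-9.64506e-05)) = -1.33757e-07.

S_2 ≈ 0.0644309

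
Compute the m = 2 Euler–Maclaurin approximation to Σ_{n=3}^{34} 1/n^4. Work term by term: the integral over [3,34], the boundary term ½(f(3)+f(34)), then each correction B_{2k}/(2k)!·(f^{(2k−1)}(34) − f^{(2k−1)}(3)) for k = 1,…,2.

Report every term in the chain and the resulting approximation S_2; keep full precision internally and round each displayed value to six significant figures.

S_2 ≈ 0.0198059

The integral term ∫_3^34 1/x^4 dx = 0.0123372.
Boundary: ½(f(3) + f(34)) = ½(0.0123457 + 7.48315e-07) = 0.00617321.
Integral + boundary = 0.0185104.
Correction k=1: B_{2}/2! · (f^{(1)}(34) − f^{(1)}(3)) = 1/12 · (-8.80370e-08 − (-0.0164609)) = 0.00137173.
After k=1: 0.0198821.
Correction k=2: B_{4}/4! · (f^{(3)}(34) − f^{(3)}(3)) = −1/720 · (-2.28470e-09 − (-0.0548697)) = -7.62079e-05.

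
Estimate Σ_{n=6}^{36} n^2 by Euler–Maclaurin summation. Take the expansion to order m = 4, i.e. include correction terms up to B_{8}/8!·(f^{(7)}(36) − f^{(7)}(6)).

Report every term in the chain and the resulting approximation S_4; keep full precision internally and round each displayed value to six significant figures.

S_4 ≈ 16151.0

Integral: ∫_6^36 x^2 dx = 15480.0.
Boundary: ½(f(6) + f(36)) = ½(36.0000 + 1296.00) = 666.000.
So far: 16146.0.
Correction k=1: B_{2}/2! · (f^{(1)}(36) − f^{(1)}(6)) = 1/12 · (72.0000 − 12.0000) = 5.00000.
Running total after k=1: 16151.0.
Correction k=2: B_{4}/4! · (f^{(3)}(36) − f^{(3)}(6)) = −1/720 · (0.00000 − 0.00000) = 0.00000.
Running total after k=2: 16151.0.
Correction k=3: B_{6}/6! · (f^{(5)}(36) − f^{(5)}(6)) = 1/30240 · (0.00000 − 0.00000) = 0.00000.
Running total after k=3: 16151.0.
Correction k=4: B_{8}/8! · (f^{(7)}(36) − f^{(7)}(6)) = −1/1209600 · (0.00000 − 0.00000) = 0.00000.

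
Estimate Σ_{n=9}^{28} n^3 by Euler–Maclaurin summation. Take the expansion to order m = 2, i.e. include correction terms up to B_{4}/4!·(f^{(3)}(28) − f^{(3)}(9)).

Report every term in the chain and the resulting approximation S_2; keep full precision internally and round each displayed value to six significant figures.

Integral: ∫_9^28 x^3 dx = 152024.
Boundary: ½(f(9) + f(28)) = ½(729.000 + 21952.0) = 11340.5.
Integral + boundary = 163364.
k=1: B_{2}/(2)! × [f^{(1)}(28) − f^{(1)}(9)] = 1/12 × (2352.00 − 243.000) = 175.750.
Running total after k=1: 163540.
k=2: B_{4}/(4)! × [f^{(3)}(28) − f^{(3)}(9)] = −1/720 × (6.00000 − 6.00000) = 0.00000.

S_2 ≈ 163540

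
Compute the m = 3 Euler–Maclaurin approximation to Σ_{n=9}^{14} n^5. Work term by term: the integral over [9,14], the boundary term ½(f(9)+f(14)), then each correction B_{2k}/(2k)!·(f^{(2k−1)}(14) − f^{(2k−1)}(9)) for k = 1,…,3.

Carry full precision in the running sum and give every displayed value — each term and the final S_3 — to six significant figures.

S_3 ≈ 1.47805e+06

The integral term ∫_9^14 x^5 dx = 1.16635e+06.
½[f(9) + f(14)] = ½[59049.0 + 537824] = 298436.
So far: 1.46479e+06.
k=1: B_{2}/(2)! × [f^{(1)}(14) − f^{(1)}(9)] = 1/12 × (192080 − 32805.0) = 13272.9.
After k=1: 1.47806e+06.
k=2: B_{4}/(4)! × [f^{(3)}(14) − f^{(3)}(9)] = −1/720 × (11760.0 − 4860.00) = -9.58333.
After k=2: 1.47805e+06.
k=3: B_{6}/(6)! × [f^{(5)}(14) − f^{(5)}(9)] = 1/30240 × (120.000 − 120.000) = 0.00000.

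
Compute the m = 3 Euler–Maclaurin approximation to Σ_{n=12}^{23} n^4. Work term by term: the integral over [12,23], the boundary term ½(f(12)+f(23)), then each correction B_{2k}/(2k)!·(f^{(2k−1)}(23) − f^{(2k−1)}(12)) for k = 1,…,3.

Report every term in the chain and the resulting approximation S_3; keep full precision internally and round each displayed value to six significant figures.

Integral: ∫_12^23 x^4 dx = 1.23750e+06.
½[f(12) + f(23)] = ½[20736.0 + 279841] = 150288.
So far: 1.38779e+06.
Order-1 term: 1/12 · (48668.0 − 6912.00) = 3479.67.
Partial sum through k=1: 1.39127e+06.
Order-2 term: −1/720 · (552.000 − 288.000) = -0.366667.
Partial sum through k=2: 1.39127e+06.
Order-3 term: 1/30240 · (0.00000 − 0.00000) = 0.00000.

S_3 ≈ 1.39127e+06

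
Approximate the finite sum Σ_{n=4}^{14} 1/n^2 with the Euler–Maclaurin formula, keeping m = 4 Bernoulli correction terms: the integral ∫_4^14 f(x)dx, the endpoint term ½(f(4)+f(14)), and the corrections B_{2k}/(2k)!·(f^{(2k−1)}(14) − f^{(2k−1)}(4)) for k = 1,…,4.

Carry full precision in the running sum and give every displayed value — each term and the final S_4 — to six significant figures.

∫_4^14 1/x^2 dx evaluates to 0.178571.
Endpoint term: (f(4) + f(14))/2 = (0.0625000 + 0.00510204)/2 = 0.0338010.
So far: 0.212372.
Order-1 term: 1/12 · (-0.000728863 − (-0.0312500)) = 0.00254343.
Running total after k=1: 0.214916.
Order-2 term: −1/720 · (-4.46243e-05 − (-0.0234375)) = -3.24901e-05.
Running total after k=2: 0.214883.
Order-3 term: 1/30240 · (-6.83024e-06 − (-0.0439453)) = 1.45299e-06.
Running total after k=3: 0.214885.
Order-4 term: −1/1209600 · (-1.95150e-06 − (-0.153809)) = -1.27155e-07.

S_4 ≈ 0.214885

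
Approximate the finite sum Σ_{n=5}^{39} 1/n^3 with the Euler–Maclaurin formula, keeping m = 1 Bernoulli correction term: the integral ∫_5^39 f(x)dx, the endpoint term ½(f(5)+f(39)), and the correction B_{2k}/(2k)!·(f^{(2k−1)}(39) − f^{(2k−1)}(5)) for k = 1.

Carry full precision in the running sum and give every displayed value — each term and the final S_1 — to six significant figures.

Integral: ∫_5^39 1/x^3 dx = 0.0196713.
Endpoint term: (f(5) + f(39))/2 = (0.00800000 + 1.68580e-05)/2 = 0.00400843.
Running total after boundary: 0.0236797.
Order-1 term: 1/12 · (-1.29677e-06 − (-0.00480000)) = 0.000399892.

S_1 ≈ 0.0240796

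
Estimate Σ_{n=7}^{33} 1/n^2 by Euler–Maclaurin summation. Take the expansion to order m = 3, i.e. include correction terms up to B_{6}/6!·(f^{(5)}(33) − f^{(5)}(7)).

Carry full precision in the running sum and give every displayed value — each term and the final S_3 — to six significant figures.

S_3 ≈ 0.123697

The integral term ∫_7^33 1/x^2 dx = 0.112554.
Endpoint term: (f(7) + f(33))/2 = (0.0204082 + 0.000918274)/2 = 0.0106632.
So far: 0.123217.
Order-1 term: 1/12 · (-5.56529e-05 − (-0.00583090)) = 0.000481271.
Running total after k=1: 0.123699.
Order-2 term: −1/720 · (-6.13256e-07 − (-0.00142798)) = -1.98245e-06.
Running total after k=2: 0.123697.
Order-3 term: 1/30240 · (-1.68941e-08 − (-0.000874271)) = 2.89105e-08.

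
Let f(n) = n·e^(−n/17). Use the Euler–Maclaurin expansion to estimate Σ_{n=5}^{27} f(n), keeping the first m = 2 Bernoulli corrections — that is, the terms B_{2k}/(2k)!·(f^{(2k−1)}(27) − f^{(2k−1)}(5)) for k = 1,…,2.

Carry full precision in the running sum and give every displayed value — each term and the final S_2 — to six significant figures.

Integral: ∫_5^27 x·e^(−x/17) dx = 125.895.
½[f(5) + f(27)] = ½[3.72594 + 5.51572] = 4.62083.
Running total after boundary: 130.516.
Order-1 term: 1/12 · (-0.120168 − 0.526016) = -0.0538486.
Running total after k=1: 130.462.
Order-2 term: −1/720 · (0.000997936 − 0.00697714) = 8.30445e-06.

S_2 ≈ 130.462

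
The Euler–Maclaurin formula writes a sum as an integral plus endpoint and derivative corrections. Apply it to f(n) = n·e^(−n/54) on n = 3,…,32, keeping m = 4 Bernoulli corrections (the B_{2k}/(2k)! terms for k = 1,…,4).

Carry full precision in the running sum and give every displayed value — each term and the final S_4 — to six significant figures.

Integral: ∫_3^32 x·e^(−x/54) dx = 344.033.
Endpoint term: (f(3) + f(32))/2 = (2.83788 + 17.6925)/2 = 10.2652.
So far: 354.298.
Order-1 term: 1/12 · (0.225252 − 0.893406) = -0.0556795.
After k=1: 354.242.
Order-2 term: −1/720 · (0.000456460 − 0.000955187) = 6.92677e-07.
After k=2: 354.242.
Order-3 term: 1/30240 · (2.86582e-07 − 5.50066e-07) = -8.71311e-12.
After k=3: 354.242.
Order-4 term: −1/1209600 · (1.42876e-10 − 2.64940e-10) = 1.00912e-16.

S_4 ≈ 354.242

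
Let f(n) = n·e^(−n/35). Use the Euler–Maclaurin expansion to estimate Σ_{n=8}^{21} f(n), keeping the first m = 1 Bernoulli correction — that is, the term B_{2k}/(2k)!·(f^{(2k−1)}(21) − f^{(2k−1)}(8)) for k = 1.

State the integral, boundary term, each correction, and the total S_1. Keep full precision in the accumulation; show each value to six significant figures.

S_1 ≈ 130.724

∫_8^21 x·e^(−x/35) dx evaluates to 121.812.
Endpoint term: (f(8) + f(21))/2 = (6.36536 + 11.5250)/2 = 8.94520.
Running total after boundary: 130.757.
Correction k=1: B_{2}/2! · (f^{(1)}(21) − f^{(1)}(8)) = 1/12 · (0.219525 − 0.613802) = -0.0328565.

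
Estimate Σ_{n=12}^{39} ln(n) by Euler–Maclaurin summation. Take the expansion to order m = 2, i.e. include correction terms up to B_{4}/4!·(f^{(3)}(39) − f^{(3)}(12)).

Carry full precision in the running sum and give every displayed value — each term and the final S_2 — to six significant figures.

∫_12^39 ln(x) dx evaluates to 86.0600.
Endpoint term: (f(12) + f(39))/2 = (2.48491 + 3.66356)/2 = 3.07423.
Integral + boundary = 89.1343.
k=1: B_{2}/(2)! × [f^{(1)}(39) − f^{(1)}(12)] = 1/12 × (0.0256410 − 0.0833333) = -0.00480769.
Partial sum through k=1: 89.1295.
k=2: B_{4}/(4)! × [f^{(3)}(39) − f^{(3)}(12)] = −1/720 × (3.37160e-05 − 0.00115741) = 1.56068e-06.

S_2 ≈ 89.1295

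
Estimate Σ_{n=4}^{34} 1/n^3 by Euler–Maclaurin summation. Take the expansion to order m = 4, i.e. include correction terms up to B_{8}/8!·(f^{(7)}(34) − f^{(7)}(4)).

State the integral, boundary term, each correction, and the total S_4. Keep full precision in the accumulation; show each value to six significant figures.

The integral term ∫_4^34 1/x^3 dx = 0.0308175.
Endpoint term: (f(4) + f(34))/2 = (0.0156250 + 2.54427e-05)/2 = 0.00782522.
Integral + boundary = 0.0386427.
Order-1 term: 1/12 · (-2.24494e-06 − (-0.0117188)) = 0.000976375.
Running total after k=1: 0.0396191.
Order-2 term: −1/720 · (-3.88399e-08 − (-0.0146484)) = -2.03450e-05.
Running total after k=2: 0.0395987.
Order-3 term: 1/30240 · (-1.41114e-09 − (-0.0384521)) = 1.27157e-06.
Running total after k=3: 0.0396000.
Order-4 term: −1/1209600 · (-8.78909e-11 − (-0.173035)) = -1.43051e-07.

S_4 ≈ 0.0395999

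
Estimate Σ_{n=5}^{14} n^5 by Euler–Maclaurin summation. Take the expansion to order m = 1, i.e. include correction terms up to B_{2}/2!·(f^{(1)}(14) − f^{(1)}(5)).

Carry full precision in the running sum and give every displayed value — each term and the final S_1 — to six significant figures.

S_1 ≈ 1.53854e+06

The integral term ∫_5^14 x^5 dx = 1.25232e+06.
Boundary: ½(f(5) + f(14)) = ½(3125.00 + 537824) = 270474.
So far: 1.52279e+06.
Order-1 term: 1/12 · (192080 − 3125.00) = 15746.2.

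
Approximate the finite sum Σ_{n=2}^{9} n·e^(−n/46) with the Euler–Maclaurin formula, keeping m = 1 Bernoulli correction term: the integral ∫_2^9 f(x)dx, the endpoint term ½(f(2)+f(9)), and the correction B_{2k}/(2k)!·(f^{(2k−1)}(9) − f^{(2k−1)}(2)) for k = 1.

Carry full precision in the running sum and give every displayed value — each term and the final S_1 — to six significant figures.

S_1 ≈ 38.2792

Integral: ∫_2^9 x·e^(−x/46) dx = 33.6426.
½[f(2) + f(9)] = ½[1.91491 + 7.40068] = 4.65780.
So far: 38.3004.
Correction k=1: B_{2}/2! · (f^{(1)}(9) − f^{(1)}(2)) = 1/12 · (0.661414 − 0.915825) = -0.0212009.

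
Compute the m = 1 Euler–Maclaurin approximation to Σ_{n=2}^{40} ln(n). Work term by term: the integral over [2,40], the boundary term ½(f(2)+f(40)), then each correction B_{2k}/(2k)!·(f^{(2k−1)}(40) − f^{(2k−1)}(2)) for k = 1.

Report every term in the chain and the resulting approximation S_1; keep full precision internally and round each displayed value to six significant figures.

S_1 ≈ 110.320

∫_2^40 ln(x) dx evaluates to 108.169.
Endpoint term: (f(2) + f(40))/2 = (0.693147 + 3.68888)/2 = 2.19101.
Running total after boundary: 110.360.
k=1: B_{2}/(2)! × [f^{(1)}(40) − f^{(1)}(2)] = 1/12 × (0.0250000 − 0.500000) = -0.0395833.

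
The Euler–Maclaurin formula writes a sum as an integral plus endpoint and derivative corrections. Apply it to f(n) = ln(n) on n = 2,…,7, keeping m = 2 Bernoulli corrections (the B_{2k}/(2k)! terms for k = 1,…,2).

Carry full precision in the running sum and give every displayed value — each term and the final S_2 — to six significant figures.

The integral term ∫_2^7 ln(x) dx = 7.23508.
Endpoint term: (f(2) + f(7))/2 = (0.693147 + 1.94591)/2 = 1.31953.
Running total after boundary: 8.55461.
Order-1 term: 1/12 · (0.142857 − 0.500000) = -0.0297619.
Partial sum through k=1: 8.52484.
Order-2 term: −1/720 · (0.00583090 − 0.250000) = 0.000339124.

S_2 ≈ 8.52518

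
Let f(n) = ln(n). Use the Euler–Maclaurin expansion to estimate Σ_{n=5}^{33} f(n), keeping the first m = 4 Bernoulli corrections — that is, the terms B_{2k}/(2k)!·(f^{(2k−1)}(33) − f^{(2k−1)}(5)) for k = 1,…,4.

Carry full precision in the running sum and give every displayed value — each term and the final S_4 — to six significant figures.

The integral term ∫_5^33 ln(x) dx = 79.3376.
Boundary: ½(f(5) + f(33)) = ½(1.60944 + 3.49651) = 2.55297.
Integral + boundary = 81.8905.
Order-1 term: 1/12 · (0.0303030 − 0.200000) = -0.0141414.
Partial sum through k=1: 81.8764.
Order-2 term: −1/720 · (5.56529e-05 − 0.0160000) = 2.21449e-05.
Partial sum through k=2: 81.8764.
Order-3 term: 1/30240 · (6.13256e-07 − 0.00768000) = -2.53948e-07.
Partial sum through k=3: 81.8764.
Order-4 term: −1/1209600 · (1.68941e-08 − 0.00921600) = 7.61903e-09.

S_4 ≈ 81.8764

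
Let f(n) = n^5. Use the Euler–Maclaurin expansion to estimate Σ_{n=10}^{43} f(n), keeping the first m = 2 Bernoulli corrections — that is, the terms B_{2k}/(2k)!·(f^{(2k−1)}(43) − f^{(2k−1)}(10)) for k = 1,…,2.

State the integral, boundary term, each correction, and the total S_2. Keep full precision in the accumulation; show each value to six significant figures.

S_2 ≈ 1.12837e+09

Integral: ∫_10^43 x^5 dx = 1.05339e+09.
½[f(10) + f(43)] = ½[100000 + 1.47008e+08] = 7.35542e+07.
Integral + boundary = 1.12695e+09.
Order-1 term: 1/12 · (1.70940e+07 − 50000.0) = 1.42033e+06.
After k=1: 1.12837e+09.
Order-2 term: −1/720 · (110940 − 6000.00) = -145.750.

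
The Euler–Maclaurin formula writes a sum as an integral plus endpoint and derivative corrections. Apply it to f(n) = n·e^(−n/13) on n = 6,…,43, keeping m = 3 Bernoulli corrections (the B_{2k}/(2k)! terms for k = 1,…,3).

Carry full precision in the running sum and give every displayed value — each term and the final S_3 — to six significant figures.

∫_6^43 x·e^(−x/13) dx evaluates to 129.042.
½[f(6) + f(43)] = ½[3.78188 + 1.57382] = 2.67785.
So far: 131.720.
Order-1 term: 1/12 · (-0.0844628 − 0.339399) = -0.0353218.
After k=1: 131.685.
Order-2 term: −1/720 · (-6.66373e-05 − 0.00946761) = 1.32420e-05.
After k=2: 131.685.
Order-3 term: 1/30240 · (2.16867e-06 − 0.000100159) = -3.24043e-09.

S_3 ≈ 131.685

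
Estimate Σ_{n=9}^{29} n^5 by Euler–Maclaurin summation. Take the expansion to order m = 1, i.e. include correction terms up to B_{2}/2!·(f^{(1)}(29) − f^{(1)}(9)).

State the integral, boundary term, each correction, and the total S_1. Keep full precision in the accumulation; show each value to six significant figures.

S_1 ≈ 1.09626e+08

∫_9^29 x^5 dx evaluates to 9.90486e+07.
Endpoint term: (f(9) + f(29))/2 = (59049.0 + 2.05111e+07)/2 = 1.02851e+07.
So far: 1.09334e+08.
Order-1 term: 1/12 · (3.53640e+06 − 32805.0) = 291967.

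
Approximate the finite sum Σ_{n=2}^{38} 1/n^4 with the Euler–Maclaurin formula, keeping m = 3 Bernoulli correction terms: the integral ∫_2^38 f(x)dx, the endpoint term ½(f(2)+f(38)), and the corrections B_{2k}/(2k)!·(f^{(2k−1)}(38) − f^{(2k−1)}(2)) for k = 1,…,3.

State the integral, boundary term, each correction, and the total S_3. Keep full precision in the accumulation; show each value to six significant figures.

The integral term ∫_2^38 1/x^4 dx = 0.0416606.
Boundary: ½(f(2) + f(38)) = ½(0.0625000 + 4.79585e-07) = 0.0312502.
So far: 0.0729108.
Correction k=1: B_{2}/2! · (f^{(1)}(38) − f^{(1)}(2)) = 1/12 · (-5.04826e-08 − (-0.125000)) = 0.0104167.
After k=1: 0.0833275.
Correction k=2: B_{4}/4! · (f^{(3)}(38) − f^{(3)}(2)) = −1/720 · (-1.04881e-09 − (-0.937500)) = -0.00130208.
After k=2: 0.0820254.
Correction k=3: B_{6}/6! · (f^{(5)}(38) − f^{(5)}(2)) = 1/30240 · (-4.06740e-11 − (-13.1250)) = 0.000434028.

S_3 ≈ 0.0824594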